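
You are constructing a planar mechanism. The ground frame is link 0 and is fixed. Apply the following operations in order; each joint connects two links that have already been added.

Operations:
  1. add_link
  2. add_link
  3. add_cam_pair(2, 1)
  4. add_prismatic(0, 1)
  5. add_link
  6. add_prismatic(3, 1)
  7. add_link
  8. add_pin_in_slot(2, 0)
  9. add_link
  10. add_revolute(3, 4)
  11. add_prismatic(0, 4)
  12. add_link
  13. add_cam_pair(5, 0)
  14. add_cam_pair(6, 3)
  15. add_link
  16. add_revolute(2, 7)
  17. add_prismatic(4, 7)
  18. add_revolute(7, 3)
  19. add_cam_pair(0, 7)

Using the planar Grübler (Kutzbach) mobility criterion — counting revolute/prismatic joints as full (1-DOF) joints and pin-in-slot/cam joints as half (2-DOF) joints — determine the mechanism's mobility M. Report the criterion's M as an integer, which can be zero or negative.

M = 2

link 0 = ground. State L|J1|J2 = 1|0|0
+link1  2|0|0
+link2  3|0|0
C(2,1) f=2→J2  3|0|1
P(0,1) f=1→J1  3|1|1
+link3  4|1|1
P(3,1) f=1→J1  4|2|1
+link4  5|2|1
PS(2,0) f=2→J2  5|2|2
+link5  6|2|2
R(3,4) f=1→J1  6|3|2
P(0,4) f=1→J1  6|4|2
+link6  7|4|2
C(5,0) f=2→J2  7|4|3
C(6,3) f=2→J2  7|4|4
+link7  8|4|4
R(2,7) f=1→J1  8|5|4
P(4,7) f=1→J1  8|6|4
R(7,3) f=1→J1  8|7|4
C(0,7) f=2→J2  8|7|5
M = 3(8−1)−2·7−5 = 21−14−5 = 2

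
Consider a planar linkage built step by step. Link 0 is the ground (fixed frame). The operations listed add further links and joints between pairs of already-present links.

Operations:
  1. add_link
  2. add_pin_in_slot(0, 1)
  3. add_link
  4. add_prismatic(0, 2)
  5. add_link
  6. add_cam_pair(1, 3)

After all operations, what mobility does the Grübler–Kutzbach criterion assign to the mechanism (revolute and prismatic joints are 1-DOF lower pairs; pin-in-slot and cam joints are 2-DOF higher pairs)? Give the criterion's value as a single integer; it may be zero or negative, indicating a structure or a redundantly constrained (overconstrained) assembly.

(L,J1,J2)=(1,0,0); link0 fixed
link1: (2,0,0)
PS 0-1 [J2]: (2,0,1)
link2: (3,0,1)
P 0-2 [J1]: (3,1,1)
link3: (4,1,1)
C 1-3 [J2]: (4,1,2)
Grübler: 3·3 − 2·1 − 2 = 5

M = 5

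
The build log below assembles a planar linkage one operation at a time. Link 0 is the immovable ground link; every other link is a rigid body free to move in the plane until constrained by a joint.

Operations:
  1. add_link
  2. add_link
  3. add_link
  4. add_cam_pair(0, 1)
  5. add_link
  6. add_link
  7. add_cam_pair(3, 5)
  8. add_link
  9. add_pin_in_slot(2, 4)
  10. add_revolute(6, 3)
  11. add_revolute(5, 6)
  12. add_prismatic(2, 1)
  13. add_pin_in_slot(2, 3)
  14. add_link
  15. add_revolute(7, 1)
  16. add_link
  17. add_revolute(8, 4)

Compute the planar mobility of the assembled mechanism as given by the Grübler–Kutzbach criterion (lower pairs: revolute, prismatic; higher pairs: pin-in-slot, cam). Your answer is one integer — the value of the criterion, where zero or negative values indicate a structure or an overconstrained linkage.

M = 10

L=1 J1=0 J2=0
add link → L=2 J1=0 J2=0
add link → L=3 J1=0 J2=0
add link → L=4 J1=0 J2=0
C@0,1 dof=2 J2 → L=4 J1=0 J2=1
add link → L=5 J1=0 J2=1
add link → L=6 J1=0 J2=1
C@3,5 dof=2 J2 → L=6 J1=0 J2=2
add link → L=7 J1=0 J2=2
PS@2,4 dof=2 J2 → L=7 J1=0 J2=3
R@6,3 dof=1 J1 → L=7 J1=1 J2=3
R@5,6 dof=1 J1 → L=7 J1=2 J2=3
P@2,1 dof=1 J1 → L=7 J1=3 J2=3
PS@2,3 dof=2 J2 → L=7 J1=3 J2=4
add link → L=8 J1=3 J2=4
R@7,1 dof=1 J1 → L=8 J1=4 J2=4
add link → L=9 J1=4 J2=4
R@8,4 dof=1 J1 → L=9 J1=5 J2=4
M=3(L−1)−2J1−J2=3·8−2·5−4=10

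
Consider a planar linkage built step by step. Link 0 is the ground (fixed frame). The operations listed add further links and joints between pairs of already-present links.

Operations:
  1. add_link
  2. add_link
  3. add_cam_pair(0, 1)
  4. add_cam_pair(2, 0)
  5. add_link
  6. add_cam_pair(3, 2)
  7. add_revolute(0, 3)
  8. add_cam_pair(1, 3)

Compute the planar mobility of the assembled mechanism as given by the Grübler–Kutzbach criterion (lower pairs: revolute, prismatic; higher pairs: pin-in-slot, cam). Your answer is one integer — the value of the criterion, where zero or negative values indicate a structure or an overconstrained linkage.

M = 3

(L,J1,J2)=(1,0,0); link0 fixed
link1: (2,0,0)
link2: (3,0,0)
C 0-1 [J2]: (3,0,1)
C 2-0 [J2]: (3,0,2)
link3: (4,0,2)
C 3-2 [J2]: (4,0,3)
R 0-3 [J1]: (4,1,3)
C 1-3 [J2]: (4,1,4)
Grübler: 3·3 − 2·1 − 4 = 3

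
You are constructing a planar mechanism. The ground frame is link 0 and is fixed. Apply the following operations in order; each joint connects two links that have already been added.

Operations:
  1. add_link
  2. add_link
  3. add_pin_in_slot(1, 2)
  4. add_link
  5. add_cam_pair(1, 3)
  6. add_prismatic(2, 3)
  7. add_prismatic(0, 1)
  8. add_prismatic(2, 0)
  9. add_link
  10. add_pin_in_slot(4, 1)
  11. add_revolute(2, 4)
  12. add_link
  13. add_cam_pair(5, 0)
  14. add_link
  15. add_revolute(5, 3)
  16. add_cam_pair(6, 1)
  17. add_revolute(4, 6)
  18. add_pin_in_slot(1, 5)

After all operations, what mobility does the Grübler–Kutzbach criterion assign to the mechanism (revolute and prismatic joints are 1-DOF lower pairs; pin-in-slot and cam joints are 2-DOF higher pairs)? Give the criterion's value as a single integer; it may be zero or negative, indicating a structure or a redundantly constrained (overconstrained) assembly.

M = 0

[1;0;0] (link 0 is ground)
L+ [2;0;0]
L+ [3;0;0]
PS(1,2)∈J2 [3;0;1]
L+ [4;0;1]
C(1,3)∈J2 [4;0;2]
P(2,3)∈J1 [4;1;2]
P(0,1)∈J1 [4;2;2]
P(2,0)∈J1 [4;3;2]
L+ [5;3;2]
PS(4,1)∈J2 [5;3;3]
R(2,4)∈J1 [5;4;3]
L+ [6;4;3]
C(5,0)∈J2 [6;4;4]
L+ [7;4;4]
R(5,3)∈J1 [7;5;4]
C(6,1)∈J2 [7;5;5]
R(4,6)∈J1 [7;6;5]
PS(1,5)∈J2 [7;6;6]
mobility = 18 − 12 − 6 = 0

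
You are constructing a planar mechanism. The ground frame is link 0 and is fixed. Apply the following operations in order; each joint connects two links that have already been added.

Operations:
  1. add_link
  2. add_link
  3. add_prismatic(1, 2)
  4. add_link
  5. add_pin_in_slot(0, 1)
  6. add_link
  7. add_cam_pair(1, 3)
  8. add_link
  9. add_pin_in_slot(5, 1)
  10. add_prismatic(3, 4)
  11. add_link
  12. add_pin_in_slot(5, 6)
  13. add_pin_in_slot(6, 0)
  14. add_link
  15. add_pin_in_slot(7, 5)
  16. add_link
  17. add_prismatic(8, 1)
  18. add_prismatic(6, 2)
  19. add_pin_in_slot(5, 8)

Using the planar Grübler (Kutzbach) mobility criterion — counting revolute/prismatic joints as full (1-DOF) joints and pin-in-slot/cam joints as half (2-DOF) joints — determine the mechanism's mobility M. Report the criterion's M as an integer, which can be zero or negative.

M = 9

L=1 J1=0 J2=0
add link → L=2 J1=0 J2=0
add link → L=3 J1=0 J2=0
P@1,2 dof=1 J1 → L=3 J1=1 J2=0
add link → L=4 J1=1 J2=0
PS@0,1 dof=2 J2 → L=4 J1=1 J2=1
add link → L=5 J1=1 J2=1
C@1,3 dof=2 J2 → L=5 J1=1 J2=2
add link → L=6 J1=1 J2=2
PS@5,1 dof=2 J2 → L=6 J1=1 J2=3
P@3,4 dof=1 J1 → L=6 J1=2 J2=3
add link → L=7 J1=2 J2=3
PS@5,6 dof=2 J2 → L=7 J1=2 J2=4
PS@6,0 dof=2 J2 → L=7 J1=2 J2=5
add link → L=8 J1=2 J2=5
PS@7,5 dof=2 J2 → L=8 J1=2 J2=6
add link → L=9 J1=2 J2=6
P@8,1 dof=1 J1 → L=9 J1=3 J2=6
P@6,2 dof=1 J1 → L=9 J1=4 J2=6
PS@5,8 dof=2 J2 → L=9 J1=4 J2=7
M=3(L−1)−2J1−J2=3·8−2·4−7=9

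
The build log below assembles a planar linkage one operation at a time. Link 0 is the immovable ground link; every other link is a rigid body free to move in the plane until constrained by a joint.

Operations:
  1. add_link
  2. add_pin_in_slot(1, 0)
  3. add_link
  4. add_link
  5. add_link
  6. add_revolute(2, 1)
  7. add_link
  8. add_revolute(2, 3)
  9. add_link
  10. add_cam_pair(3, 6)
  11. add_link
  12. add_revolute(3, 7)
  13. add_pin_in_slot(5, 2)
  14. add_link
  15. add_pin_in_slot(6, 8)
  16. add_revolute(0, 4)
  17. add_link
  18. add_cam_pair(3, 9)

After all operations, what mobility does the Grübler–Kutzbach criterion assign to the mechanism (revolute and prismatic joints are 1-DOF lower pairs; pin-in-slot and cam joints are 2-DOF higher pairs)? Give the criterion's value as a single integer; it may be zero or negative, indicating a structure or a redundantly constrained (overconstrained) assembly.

M = 14

ground; <1,0,0>
#1 <2,0,0>
PS:1↔0 J2 <2,0,1>
#2 <3,0,1>
#3 <4,0,1>
#4 <5,0,1>
R:2↔1 J1 <5,1,1>
#5 <6,1,1>
R:2↔3 J1 <6,2,1>
#6 <7,2,1>
C:3↔6 J2 <7,2,2>
#7 <8,2,2>
R:3↔7 J1 <8,3,2>
PS:5↔2 J2 <8,3,3>
#8 <9,3,3>
PS:6↔8 J2 <9,3,4>
R:0↔4 J1 <9,4,4>
#9 <10,4,4>
C:3↔9 J2 <10,4,5>
3×9 − 2×4 − 1×5 = 14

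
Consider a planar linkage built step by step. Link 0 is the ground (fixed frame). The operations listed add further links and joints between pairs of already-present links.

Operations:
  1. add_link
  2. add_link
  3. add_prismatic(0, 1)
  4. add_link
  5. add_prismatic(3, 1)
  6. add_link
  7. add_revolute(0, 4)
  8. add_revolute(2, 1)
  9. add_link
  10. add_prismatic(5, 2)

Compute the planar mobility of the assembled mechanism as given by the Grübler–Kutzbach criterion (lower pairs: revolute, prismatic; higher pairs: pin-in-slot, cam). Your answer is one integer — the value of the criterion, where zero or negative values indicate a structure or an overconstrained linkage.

[1;0;0] (link 0 is ground)
L+ [2;0;0]
L+ [3;0;0]
P(0,1)∈J1 [3;1;0]
L+ [4;1;0]
P(3,1)∈J1 [4;2;0]
L+ [5;2;0]
R(0,4)∈J1 [5;3;0]
R(2,1)∈J1 [5;4;0]
L+ [6;4;0]
P(5,2)∈J1 [6;5;0]
mobility = 15 − 10 − 0 = 5

M = 5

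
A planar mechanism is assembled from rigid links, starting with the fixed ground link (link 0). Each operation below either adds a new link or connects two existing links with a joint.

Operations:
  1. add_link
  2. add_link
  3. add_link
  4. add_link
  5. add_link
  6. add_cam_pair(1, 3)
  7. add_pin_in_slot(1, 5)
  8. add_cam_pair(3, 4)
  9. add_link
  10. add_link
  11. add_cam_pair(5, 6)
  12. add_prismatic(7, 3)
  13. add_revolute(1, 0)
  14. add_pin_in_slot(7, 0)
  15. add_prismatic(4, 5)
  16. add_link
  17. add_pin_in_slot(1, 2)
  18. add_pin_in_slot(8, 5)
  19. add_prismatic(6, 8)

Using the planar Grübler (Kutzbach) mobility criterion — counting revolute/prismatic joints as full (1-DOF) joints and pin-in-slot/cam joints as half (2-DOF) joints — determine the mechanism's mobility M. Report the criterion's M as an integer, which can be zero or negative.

M = 9

[1;0;0] (link 0 is ground)
L+ [2;0;0]
L+ [3;0;0]
L+ [4;0;0]
L+ [5;0;0]
L+ [6;0;0]
C(1,3)∈J2 [6;0;1]
PS(1,5)∈J2 [6;0;2]
C(3,4)∈J2 [6;0;3]
L+ [7;0;3]
L+ [8;0;3]
C(5,6)∈J2 [8;0;4]
P(7,3)∈J1 [8;1;4]
R(1,0)∈J1 [8;2;4]
PS(7,0)∈J2 [8;2;5]
P(4,5)∈J1 [8;3;5]
L+ [9;3;5]
PS(1,2)∈J2 [9;3;6]
PS(8,5)∈J2 [9;3;7]
P(6,8)∈J1 [9;4;7]
mobility = 24 − 8 − 7 = 9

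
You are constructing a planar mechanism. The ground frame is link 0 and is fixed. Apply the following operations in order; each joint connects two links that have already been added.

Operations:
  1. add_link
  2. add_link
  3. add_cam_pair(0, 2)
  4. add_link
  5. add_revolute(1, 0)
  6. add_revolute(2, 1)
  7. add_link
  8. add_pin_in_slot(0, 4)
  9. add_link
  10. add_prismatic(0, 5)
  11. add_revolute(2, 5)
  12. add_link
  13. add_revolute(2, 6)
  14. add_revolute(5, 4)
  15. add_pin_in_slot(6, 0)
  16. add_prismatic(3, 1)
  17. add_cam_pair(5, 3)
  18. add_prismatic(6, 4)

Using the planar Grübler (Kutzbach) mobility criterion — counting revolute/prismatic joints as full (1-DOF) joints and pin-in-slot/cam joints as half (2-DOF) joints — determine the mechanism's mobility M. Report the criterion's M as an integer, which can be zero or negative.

L=1 J1=0 J2=0
add link → L=2 J1=0 J2=0
add link → L=3 J1=0 J2=0
C@0,2 dof=2 J2 → L=3 J1=0 J2=1
add link → L=4 J1=0 J2=1
R@1,0 dof=1 J1 → L=4 J1=1 J2=1
R@2,1 dof=1 J1 → L=4 J1=2 J2=1
add link → L=5 J1=2 J2=1
PS@0,4 dof=2 J2 → L=5 J1=2 J2=2
add link → L=6 J1=2 J2=2
P@0,5 dof=1 J1 → L=6 J1=3 J2=2
R@2,5 dof=1 J1 → L=6 J1=4 J2=2
add link → L=7 J1=4 J2=2
R@2,6 dof=1 J1 → L=7 J1=5 J2=2
R@5,4 dof=1 J1 → L=7 J1=6 J2=2
PS@6,0 dof=2 J2 → L=7 J1=6 J2=3
P@3,1 dof=1 J1 → L=7 J1=7 J2=3
C@5,3 dof=2 J2 → L=7 J1=7 J2=4
P@6,4 dof=1 J1 → L=7 J1=8 J2=4
M=3(L−1)−2J1−J2=3·6−2·8−4=-2

M = -2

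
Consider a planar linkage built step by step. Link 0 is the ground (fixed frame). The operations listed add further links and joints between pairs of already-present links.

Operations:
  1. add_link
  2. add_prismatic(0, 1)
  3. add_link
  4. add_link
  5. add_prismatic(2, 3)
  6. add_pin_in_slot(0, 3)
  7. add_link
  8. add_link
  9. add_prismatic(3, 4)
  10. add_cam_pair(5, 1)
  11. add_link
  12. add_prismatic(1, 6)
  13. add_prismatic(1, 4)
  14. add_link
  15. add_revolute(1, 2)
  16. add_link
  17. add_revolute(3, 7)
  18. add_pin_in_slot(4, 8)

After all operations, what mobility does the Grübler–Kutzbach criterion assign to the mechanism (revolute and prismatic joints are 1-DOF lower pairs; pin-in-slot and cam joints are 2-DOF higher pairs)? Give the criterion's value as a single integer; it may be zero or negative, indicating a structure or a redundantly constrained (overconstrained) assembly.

(L,J1,J2)=(1,0,0); link0 fixed
link1: (2,0,0)
P 0-1 [J1]: (2,1,0)
link2: (3,1,0)
link3: (4,1,0)
P 2-3 [J1]: (4,2,0)
PS 0-3 [J2]: (4,2,1)
link4: (5,2,1)
link5: (6,2,1)
P 3-4 [J1]: (6,3,1)
C 5-1 [J2]: (6,3,2)
link6: (7,3,2)
P 1-6 [J1]: (7,4,2)
P 1-4 [J1]: (7,5,2)
link7: (8,5,2)
R 1-2 [J1]: (8,6,2)
link8: (9,6,2)
R 3-7 [J1]: (9,7,2)
PS 4-8 [J2]: (9,7,3)
Grübler: 3·8 − 2·7 − 3 = 7

M = 7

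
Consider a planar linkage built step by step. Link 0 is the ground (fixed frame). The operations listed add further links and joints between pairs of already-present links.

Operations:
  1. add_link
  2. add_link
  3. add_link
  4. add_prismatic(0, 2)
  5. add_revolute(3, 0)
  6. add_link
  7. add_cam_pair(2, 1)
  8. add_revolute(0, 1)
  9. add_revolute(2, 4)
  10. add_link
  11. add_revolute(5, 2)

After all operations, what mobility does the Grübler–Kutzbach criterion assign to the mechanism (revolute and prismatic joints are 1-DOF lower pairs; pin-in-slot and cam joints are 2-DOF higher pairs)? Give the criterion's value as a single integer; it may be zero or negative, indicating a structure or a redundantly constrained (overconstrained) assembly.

[1;0;0] (link 0 is ground)
L+ [2;0;0]
L+ [3;0;0]
L+ [4;0;0]
P(0,2)∈J1 [4;1;0]
R(3,0)∈J1 [4;2;0]
L+ [5;2;0]
C(2,1)∈J2 [5;2;1]
R(0,1)∈J1 [5;3;1]
R(2,4)∈J1 [5;4;1]
L+ [6;4;1]
R(5,2)∈J1 [6;5;1]
mobility = 15 − 10 − 1 = 4

M = 4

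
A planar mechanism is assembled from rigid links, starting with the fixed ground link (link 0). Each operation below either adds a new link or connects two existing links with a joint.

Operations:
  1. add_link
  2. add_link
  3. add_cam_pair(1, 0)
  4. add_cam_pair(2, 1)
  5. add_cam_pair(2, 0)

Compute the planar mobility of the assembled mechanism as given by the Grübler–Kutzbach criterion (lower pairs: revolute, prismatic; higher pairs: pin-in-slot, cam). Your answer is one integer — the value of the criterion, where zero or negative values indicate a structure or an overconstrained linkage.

M = 3

[1;0;0] (link 0 is ground)
L+ [2;0;0]
L+ [3;0;0]
C(1,0)∈J2 [3;0;1]
C(2,1)∈J2 [3;0;2]
C(2,0)∈J2 [3;0;3]
mobility = 6 − 0 − 3 = 3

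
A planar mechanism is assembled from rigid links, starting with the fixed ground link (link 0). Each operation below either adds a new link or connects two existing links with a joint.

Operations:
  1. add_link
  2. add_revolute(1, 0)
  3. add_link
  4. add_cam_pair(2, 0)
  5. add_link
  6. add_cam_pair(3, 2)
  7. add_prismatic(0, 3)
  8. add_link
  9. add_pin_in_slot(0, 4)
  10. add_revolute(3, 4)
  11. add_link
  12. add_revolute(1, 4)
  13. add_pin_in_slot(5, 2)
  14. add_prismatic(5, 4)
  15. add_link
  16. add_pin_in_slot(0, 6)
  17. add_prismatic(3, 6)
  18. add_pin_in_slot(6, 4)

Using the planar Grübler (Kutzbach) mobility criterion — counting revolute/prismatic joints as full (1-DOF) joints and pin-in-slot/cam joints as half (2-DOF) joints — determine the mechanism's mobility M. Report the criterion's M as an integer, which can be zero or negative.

M = 0

L=1 J1=0 J2=0
add link → L=2 J1=0 J2=0
R@1,0 dof=1 J1 → L=2 J1=1 J2=0
add link → L=3 J1=1 J2=0
C@2,0 dof=2 J2 → L=3 J1=1 J2=1
add link → L=4 J1=1 J2=1
C@3,2 dof=2 J2 → L=4 J1=1 J2=2
P@0,3 dof=1 J1 → L=4 J1=2 J2=2
add link → L=5 J1=2 J2=2
PS@0,4 dof=2 J2 → L=5 J1=2 J2=3
R@3,4 dof=1 J1 → L=5 J1=3 J2=3
add link → L=6 J1=3 J2=3
R@1,4 dof=1 J1 → L=6 J1=4 J2=3
PS@5,2 dof=2 J2 → L=6 J1=4 J2=4
P@5,4 dof=1 J1 → L=6 J1=5 J2=4
add link → L=7 J1=5 J2=4
PS@0,6 dof=2 J2 → L=7 J1=5 J2=5
P@3,6 dof=1 J1 → L=7 J1=6 J2=5
PS@6,4 dof=2 J2 → L=7 J1=6 J2=6
M=3(L−1)−2J1−J2=3·6−2·6−6=0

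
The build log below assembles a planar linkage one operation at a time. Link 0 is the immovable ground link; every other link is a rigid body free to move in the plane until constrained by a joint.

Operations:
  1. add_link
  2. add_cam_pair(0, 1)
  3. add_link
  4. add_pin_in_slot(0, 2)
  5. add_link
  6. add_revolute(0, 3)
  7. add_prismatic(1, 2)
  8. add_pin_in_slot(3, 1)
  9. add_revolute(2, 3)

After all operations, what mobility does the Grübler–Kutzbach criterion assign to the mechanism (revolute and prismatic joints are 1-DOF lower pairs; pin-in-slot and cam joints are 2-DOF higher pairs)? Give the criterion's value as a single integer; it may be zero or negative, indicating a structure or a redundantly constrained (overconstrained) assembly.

L=1 J1=0 J2=0
add link → L=2 J1=0 J2=0
C@0,1 dof=2 J2 → L=2 J1=0 J2=1
add link → L=3 J1=0 J2=1
PS@0,2 dof=2 J2 → L=3 J1=0 J2=2
add link → L=4 J1=0 J2=2
R@0,3 dof=1 J1 → L=4 J1=1 J2=2
P@1,2 dof=1 J1 → L=4 J1=2 J2=2
PS@3,1 dof=2 J2 → L=4 J1=2 J2=3
R@2,3 dof=1 J1 → L=4 J1=3 J2=3
M=3(L−1)−2J1−J2=3·3−2·3−3=0

M = 0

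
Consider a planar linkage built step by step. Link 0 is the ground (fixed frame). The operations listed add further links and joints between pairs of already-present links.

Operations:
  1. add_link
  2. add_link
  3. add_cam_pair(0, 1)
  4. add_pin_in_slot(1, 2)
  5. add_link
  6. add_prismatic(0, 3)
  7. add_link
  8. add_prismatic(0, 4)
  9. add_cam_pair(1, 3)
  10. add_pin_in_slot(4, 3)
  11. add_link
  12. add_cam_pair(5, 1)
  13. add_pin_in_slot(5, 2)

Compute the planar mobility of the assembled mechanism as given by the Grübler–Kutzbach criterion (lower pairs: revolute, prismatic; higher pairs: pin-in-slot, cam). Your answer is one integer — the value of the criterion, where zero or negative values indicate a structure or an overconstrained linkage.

M = 5

(L,J1,J2)=(1,0,0); link0 fixed
link1: (2,0,0)
link2: (3,0,0)
C 0-1 [J2]: (3,0,1)
PS 1-2 [J2]: (3,0,2)
link3: (4,0,2)
P 0-3 [J1]: (4,1,2)
link4: (5,1,2)
P 0-4 [J1]: (5,2,2)
C 1-3 [J2]: (5,2,3)
PS 4-3 [J2]: (5,2,4)
link5: (6,2,4)
C 5-1 [J2]: (6,2,5)
PS 5-2 [J2]: (6,2,6)
Grübler: 3·5 − 2·2 − 6 = 5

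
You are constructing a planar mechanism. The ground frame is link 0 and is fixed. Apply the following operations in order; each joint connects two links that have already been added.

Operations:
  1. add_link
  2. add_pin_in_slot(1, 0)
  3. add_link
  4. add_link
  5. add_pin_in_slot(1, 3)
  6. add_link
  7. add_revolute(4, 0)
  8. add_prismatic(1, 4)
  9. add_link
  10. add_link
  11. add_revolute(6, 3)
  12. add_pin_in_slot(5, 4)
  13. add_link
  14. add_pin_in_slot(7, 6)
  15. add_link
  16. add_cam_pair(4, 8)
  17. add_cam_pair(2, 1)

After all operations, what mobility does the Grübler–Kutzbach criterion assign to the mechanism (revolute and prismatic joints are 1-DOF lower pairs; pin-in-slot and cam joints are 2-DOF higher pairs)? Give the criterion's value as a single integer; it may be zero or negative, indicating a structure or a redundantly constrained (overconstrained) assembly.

M = 12

link 0 = ground. State L|J1|J2 = 1|0|0
+link1  2|0|0
PS(1,0) f=2→J2  2|0|1
+link2  3|0|1
+link3  4|0|1
PS(1,3) f=2→J2  4|0|2
+link4  5|0|2
R(4,0) f=1→J1  5|1|2
P(1,4) f=1→J1  5|2|2
+link5  6|2|2
+link6  7|2|2
R(6,3) f=1→J1  7|3|2
PS(5,4) f=2→J2  7|3|3
+link7  8|3|3
PS(7,6) f=2→J2  8|3|4
+link8  9|3|4
C(4,8) f=2→J2  9|3|5
C(2,1) f=2→J2  9|3|6
M = 3(9−1)−2·3−6 = 24−6−6 = 12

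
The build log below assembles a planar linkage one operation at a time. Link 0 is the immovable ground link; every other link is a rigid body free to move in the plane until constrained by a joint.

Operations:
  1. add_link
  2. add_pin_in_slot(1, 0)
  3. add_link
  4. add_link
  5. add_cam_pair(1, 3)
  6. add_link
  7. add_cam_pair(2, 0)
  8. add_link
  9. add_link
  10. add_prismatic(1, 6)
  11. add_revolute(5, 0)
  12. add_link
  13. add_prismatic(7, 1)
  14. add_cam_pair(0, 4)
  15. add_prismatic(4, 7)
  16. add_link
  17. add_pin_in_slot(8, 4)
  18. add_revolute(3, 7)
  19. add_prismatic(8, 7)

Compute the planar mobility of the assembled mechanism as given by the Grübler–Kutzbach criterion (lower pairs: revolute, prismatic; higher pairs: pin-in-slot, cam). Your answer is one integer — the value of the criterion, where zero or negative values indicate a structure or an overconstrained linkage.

M = 7

L=1 J1=0 J2=0
add link → L=2 J1=0 J2=0
PS@1,0 dof=2 J2 → L=2 J1=0 J2=1
add link → L=3 J1=0 J2=1
add link → L=4 J1=0 J2=1
C@1,3 dof=2 J2 → L=4 J1=0 J2=2
add link → L=5 J1=0 J2=2
C@2,0 dof=2 J2 → L=5 J1=0 J2=3
add link → L=6 J1=0 J2=3
add link → L=7 J1=0 J2=3
P@1,6 dof=1 J1 → L=7 J1=1 J2=3
R@5,0 dof=1 J1 → L=7 J1=2 J2=3
add link → L=8 J1=2 J2=3
P@7,1 dof=1 J1 → L=8 J1=3 J2=3
C@0,4 dof=2 J2 → L=8 J1=3 J2=4
P@4,7 dof=1 J1 → L=8 J1=4 J2=4
add link → L=9 J1=4 J2=4
PS@8,4 dof=2 J2 → L=9 J1=4 J2=5
R@3,7 dof=1 J1 → L=9 J1=5 J2=5
P@8,7 dof=1 J1 → L=9 J1=6 J2=5
M=3(L−1)−2J1−J2=3·8−2·6−5=7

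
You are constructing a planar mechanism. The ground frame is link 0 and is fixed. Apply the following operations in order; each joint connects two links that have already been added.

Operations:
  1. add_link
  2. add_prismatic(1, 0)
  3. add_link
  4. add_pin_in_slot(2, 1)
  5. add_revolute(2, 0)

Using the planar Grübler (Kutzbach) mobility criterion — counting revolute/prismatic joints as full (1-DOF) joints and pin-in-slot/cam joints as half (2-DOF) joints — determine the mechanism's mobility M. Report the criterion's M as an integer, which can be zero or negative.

[1;0;0] (link 0 is ground)
L+ [2;0;0]
P(1,0)∈J1 [2;1;0]
L+ [3;1;0]
PS(2,1)∈J2 [3;1;1]
R(2,0)∈J1 [3;2;1]
mobility = 6 − 4 − 1 = 1

M = 1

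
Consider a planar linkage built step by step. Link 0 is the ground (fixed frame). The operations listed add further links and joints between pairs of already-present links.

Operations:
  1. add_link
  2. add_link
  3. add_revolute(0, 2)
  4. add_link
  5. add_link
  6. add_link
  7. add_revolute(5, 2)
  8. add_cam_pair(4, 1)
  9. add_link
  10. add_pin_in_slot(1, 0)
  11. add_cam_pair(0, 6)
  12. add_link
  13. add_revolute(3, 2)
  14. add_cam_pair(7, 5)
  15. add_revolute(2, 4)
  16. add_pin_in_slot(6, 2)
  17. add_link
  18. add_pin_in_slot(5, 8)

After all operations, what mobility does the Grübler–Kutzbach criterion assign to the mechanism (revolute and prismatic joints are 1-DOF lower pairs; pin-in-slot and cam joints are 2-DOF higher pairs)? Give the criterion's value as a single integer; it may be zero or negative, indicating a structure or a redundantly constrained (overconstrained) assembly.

ground; <1,0,0>
#1 <2,0,0>
#2 <3,0,0>
R:0↔2 J1 <3,1,0>
#3 <4,1,0>
#4 <5,1,0>
#5 <6,1,0>
R:5↔2 J1 <6,2,0>
C:4↔1 J2 <6,2,1>
#6 <7,2,1>
PS:1↔0 J2 <7,2,2>
C:0↔6 J2 <7,2,3>
#7 <8,2,3>
R:3↔2 J1 <8,3,3>
C:7↔5 J2 <8,3,4>
R:2↔4 J1 <8,4,4>
PS:6↔2 J2 <8,4,5>
#8 <9,4,5>
PS:5↔8 J2 <9,4,6>
3×8 − 2×4 − 1×6 = 10

M = 10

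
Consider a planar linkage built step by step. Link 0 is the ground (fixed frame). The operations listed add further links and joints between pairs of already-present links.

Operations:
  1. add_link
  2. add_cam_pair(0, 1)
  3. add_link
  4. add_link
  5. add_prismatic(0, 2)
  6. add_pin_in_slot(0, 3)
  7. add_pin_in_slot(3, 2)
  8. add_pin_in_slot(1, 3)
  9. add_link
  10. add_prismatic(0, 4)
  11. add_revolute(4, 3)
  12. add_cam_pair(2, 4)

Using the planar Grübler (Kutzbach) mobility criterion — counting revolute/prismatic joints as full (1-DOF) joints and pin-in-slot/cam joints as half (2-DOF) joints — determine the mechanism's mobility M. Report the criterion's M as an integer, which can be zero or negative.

ground; <1,0,0>
#1 <2,0,0>
C:0↔1 J2 <2,0,1>
#2 <3,0,1>
#3 <4,0,1>
P:0↔2 J1 <4,1,1>
PS:0↔3 J2 <4,1,2>
PS:3↔2 J2 <4,1,3>
PS:1↔3 J2 <4,1,4>
#4 <5,1,4>
P:0↔4 J1 <5,2,4>
R:4↔3 J1 <5,3,4>
C:2↔4 J2 <5,3,5>
3×4 − 2×3 − 1×5 = 1

M = 1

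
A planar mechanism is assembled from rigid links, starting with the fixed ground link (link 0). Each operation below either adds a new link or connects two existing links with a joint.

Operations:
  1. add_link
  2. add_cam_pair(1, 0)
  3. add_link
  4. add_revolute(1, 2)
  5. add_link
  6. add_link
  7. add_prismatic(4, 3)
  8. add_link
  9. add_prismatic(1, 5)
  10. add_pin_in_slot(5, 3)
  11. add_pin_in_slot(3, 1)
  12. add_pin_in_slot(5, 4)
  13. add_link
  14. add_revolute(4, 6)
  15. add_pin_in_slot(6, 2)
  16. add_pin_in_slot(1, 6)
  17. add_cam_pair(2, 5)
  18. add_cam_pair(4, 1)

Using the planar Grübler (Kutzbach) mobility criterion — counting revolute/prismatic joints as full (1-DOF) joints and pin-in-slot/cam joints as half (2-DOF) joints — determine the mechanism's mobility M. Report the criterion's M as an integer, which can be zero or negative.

link 0 = ground. State L|J1|J2 = 1|0|0
+link1  2|0|0
C(1,0) f=2→J2  2|0|1
+link2  3|0|1
R(1,2) f=1→J1  3|1|1
+link3  4|1|1
+link4  5|1|1
P(4,3) f=1→J1  5|2|1
+link5  6|2|1
P(1,5) f=1→J1  6|3|1
PS(5,3) f=2→J2  6|3|2
PS(3,1) f=2→J2  6|3|3
PS(5,4) f=2→J2  6|3|4
+link6  7|3|4
R(4,6) f=1→J1  7|4|4
PS(6,2) f=2→J2  7|4|5
PS(1,6) f=2→J2  7|4|6
C(2,5) f=2→J2  7|4|7
C(4,1) f=2→J2  7|4|8
M = 3(7−1)−2·4−8 = 18−8−8 = 2

M = 2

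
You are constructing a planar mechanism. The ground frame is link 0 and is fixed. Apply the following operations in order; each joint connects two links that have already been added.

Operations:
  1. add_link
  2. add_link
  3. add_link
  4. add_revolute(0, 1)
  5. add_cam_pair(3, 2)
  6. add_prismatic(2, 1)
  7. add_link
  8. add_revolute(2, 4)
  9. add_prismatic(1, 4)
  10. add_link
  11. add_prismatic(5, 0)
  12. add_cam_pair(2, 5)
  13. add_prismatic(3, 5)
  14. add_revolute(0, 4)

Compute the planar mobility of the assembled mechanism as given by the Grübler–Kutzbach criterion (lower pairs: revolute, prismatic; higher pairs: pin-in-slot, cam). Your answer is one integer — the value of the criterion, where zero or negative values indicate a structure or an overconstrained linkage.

M = -1

L=1 J1=0 J2=0
add link → L=2 J1=0 J2=0
add link → L=3 J1=0 J2=0
add link → L=4 J1=0 J2=0
R@0,1 dof=1 J1 → L=4 J1=1 J2=0
C@3,2 dof=2 J2 → L=4 J1=1 J2=1
P@2,1 dof=1 J1 → L=4 J1=2 J2=1
add link → L=5 J1=2 J2=1
R@2,4 dof=1 J1 → L=5 J1=3 J2=1
P@1,4 dof=1 J1 → L=5 J1=4 J2=1
add link → L=6 J1=4 J2=1
P@5,0 dof=1 J1 → L=6 J1=5 J2=1
C@2,5 dof=2 J2 → L=6 J1=5 J2=2
P@3,5 dof=1 J1 → L=6 J1=6 J2=2
R@0,4 dof=1 J1 → L=6 J1=7 J2=2
M=3(L−1)−2J1−J2=3·5−2·7−2=-1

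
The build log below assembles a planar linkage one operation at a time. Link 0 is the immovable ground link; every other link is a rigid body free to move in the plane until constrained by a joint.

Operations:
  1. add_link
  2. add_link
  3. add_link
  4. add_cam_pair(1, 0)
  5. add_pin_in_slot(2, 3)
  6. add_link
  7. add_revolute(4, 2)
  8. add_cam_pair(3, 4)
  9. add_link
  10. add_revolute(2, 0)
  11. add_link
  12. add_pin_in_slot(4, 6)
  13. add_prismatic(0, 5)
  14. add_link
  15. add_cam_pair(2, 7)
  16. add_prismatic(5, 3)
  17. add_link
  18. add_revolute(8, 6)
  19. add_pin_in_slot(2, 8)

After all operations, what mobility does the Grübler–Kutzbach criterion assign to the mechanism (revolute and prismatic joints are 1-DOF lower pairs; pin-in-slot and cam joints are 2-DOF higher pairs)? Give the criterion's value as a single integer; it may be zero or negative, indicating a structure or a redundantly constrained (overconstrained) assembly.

L=1 J1=0 J2=0
add link → L=2 J1=0 J2=0
add link → L=3 J1=0 J2=0
add link → L=4 J1=0 J2=0
C@1,0 dof=2 J2 → L=4 J1=0 J2=1
PS@2,3 dof=2 J2 → L=4 J1=0 J2=2
add link → L=5 J1=0 J2=2
R@4,2 dof=1 J1 → L=5 J1=1 J2=2
C@3,4 dof=2 J2 → L=5 J1=1 J2=3
add link → L=6 J1=1 J2=3
R@2,0 dof=1 J1 → L=6 J1=2 J2=3
add link → L=7 J1=2 J2=3
PS@4,6 dof=2 J2 → L=7 J1=2 J2=4
P@0,5 dof=1 J1 → L=7 J1=3 J2=4
add link → L=8 J1=3 J2=4
C@2,7 dof=2 J2 → L=8 J1=3 J2=5
P@5,3 dof=1 J1 → L=8 J1=4 J2=5
add link → L=9 J1=4 J2=5
R@8,6 dof=1 J1 → L=9 J1=5 J2=5
PS@2,8 dof=2 J2 → L=9 J1=5 J2=6
M=3(L−1)−2J1−J2=3·8−2·5−6=8

M = 8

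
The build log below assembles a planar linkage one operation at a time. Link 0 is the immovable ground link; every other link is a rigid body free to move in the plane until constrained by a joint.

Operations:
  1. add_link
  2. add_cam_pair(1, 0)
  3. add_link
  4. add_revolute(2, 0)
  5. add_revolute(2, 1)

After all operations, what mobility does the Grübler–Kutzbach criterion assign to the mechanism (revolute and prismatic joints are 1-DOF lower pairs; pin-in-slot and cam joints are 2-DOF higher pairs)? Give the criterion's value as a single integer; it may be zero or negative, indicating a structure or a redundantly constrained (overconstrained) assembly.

M = 1

(L,J1,J2)=(1,0,0); link0 fixed
link1: (2,0,0)
C 1-0 [J2]: (2,0,1)
link2: (3,0,1)
R 2-0 [J1]: (3,1,1)
R 2-1 [J1]: (3,2,1)
Grübler: 3·2 − 2·2 − 1 = 1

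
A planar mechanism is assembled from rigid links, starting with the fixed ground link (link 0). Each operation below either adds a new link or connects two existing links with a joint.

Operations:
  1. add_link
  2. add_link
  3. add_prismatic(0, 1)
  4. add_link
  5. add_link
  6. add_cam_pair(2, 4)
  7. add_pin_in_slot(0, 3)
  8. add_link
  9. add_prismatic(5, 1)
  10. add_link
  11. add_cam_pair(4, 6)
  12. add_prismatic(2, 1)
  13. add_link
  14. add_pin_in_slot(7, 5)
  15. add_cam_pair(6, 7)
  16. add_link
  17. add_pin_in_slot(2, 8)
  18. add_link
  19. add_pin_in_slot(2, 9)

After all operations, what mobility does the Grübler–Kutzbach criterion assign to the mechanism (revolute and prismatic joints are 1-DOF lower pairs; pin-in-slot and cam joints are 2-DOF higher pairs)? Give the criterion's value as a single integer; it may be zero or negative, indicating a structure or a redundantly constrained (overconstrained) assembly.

M = 14

(L,J1,J2)=(1,0,0); link0 fixed
link1: (2,0,0)
link2: (3,0,0)
P 0-1 [J1]: (3,1,0)
link3: (4,1,0)
link4: (5,1,0)
C 2-4 [J2]: (5,1,1)
PS 0-3 [J2]: (5,1,2)
link5: (6,1,2)
P 5-1 [J1]: (6,2,2)
link6: (7,2,2)
C 4-6 [J2]: (7,2,3)
P 2-1 [J1]: (7,3,3)
link7: (8,3,3)
PS 7-5 [J2]: (8,3,4)
C 6-7 [J2]: (8,3,5)
link8: (9,3,5)
PS 2-8 [J2]: (9,3,6)
link9: (10,3,6)
PS 2-9 [J2]: (10,3,7)
Grübler: 3·9 − 2·3 − 7 = 14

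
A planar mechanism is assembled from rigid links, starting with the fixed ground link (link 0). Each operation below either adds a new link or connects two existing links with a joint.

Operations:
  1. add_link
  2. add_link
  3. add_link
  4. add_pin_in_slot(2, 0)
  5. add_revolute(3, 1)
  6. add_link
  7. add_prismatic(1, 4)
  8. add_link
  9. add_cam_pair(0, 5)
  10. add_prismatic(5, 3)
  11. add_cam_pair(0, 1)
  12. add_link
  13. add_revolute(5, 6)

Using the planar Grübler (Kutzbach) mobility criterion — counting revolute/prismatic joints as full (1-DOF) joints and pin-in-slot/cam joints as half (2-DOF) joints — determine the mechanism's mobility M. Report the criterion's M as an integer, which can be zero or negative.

M = 7

link 0 = ground. State L|J1|J2 = 1|0|0
+link1  2|0|0
+link2  3|0|0
+link3  4|0|0
PS(2,0) f=2→J2  4|0|1
R(3,1) f=1→J1  4|1|1
+link4  5|1|1
P(1,4) f=1→J1  5|2|1
+link5  6|2|1
C(0,5) f=2→J2  6|2|2
P(5,3) f=1→J1  6|3|2
C(0,1) f=2→J2  6|3|3
+link6  7|3|3
R(5,6) f=1→J1  7|4|3
M = 3(7−1)−2·4−3 = 18−8−3 = 7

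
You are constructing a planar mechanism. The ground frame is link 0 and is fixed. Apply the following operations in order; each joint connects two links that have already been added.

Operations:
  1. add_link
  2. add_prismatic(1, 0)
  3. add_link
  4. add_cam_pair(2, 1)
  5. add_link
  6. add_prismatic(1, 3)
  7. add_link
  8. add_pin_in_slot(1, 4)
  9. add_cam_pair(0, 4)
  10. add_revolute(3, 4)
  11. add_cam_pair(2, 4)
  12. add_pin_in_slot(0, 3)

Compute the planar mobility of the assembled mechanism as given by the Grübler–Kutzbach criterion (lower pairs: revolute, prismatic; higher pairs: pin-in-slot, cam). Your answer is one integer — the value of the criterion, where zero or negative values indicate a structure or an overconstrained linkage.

[1;0;0] (link 0 is ground)
L+ [2;0;0]
P(1,0)∈J1 [2;1;0]
L+ [3;1;0]
C(2,1)∈J2 [3;1;1]
L+ [4;1;1]
P(1,3)∈J1 [4;2;1]
L+ [5;2;1]
PS(1,4)∈J2 [5;2;2]
C(0,4)∈J2 [5;2;3]
R(3,4)∈J1 [5;3;3]
C(2,4)∈J2 [5;3;4]
PS(0,3)∈J2 [5;3;5]
mobility = 12 − 6 − 5 = 1

M = 1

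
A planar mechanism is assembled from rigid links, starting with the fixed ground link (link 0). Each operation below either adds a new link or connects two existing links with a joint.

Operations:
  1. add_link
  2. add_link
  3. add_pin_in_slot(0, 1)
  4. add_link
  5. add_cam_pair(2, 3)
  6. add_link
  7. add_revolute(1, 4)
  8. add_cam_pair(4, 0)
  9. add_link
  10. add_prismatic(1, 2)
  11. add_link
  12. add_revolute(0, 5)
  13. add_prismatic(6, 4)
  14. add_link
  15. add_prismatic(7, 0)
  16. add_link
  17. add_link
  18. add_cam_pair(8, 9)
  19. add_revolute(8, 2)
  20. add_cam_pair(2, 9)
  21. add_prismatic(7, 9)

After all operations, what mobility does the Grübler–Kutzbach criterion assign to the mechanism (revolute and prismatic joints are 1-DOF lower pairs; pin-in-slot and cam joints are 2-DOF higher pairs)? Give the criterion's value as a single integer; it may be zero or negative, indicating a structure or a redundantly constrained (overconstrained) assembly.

link 0 = ground. State L|J1|J2 = 1|0|0
+link1  2|0|0
+link2  3|0|0
PS(0,1) f=2→J2  3|0|1
+link3  4|0|1
C(2,3) f=2→J2  4|0|2
+link4  5|0|2
R(1,4) f=1→J1  5|1|2
C(4,0) f=2→J2  5|1|3
+link5  6|1|3
P(1,2) f=1→J1  6|2|3
+link6  7|2|3
R(0,5) f=1→J1  7|3|3
P(6,4) f=1→J1  7|4|3
+link7  8|4|3
P(7,0) f=1→J1  8|5|3
+link8  9|5|3
+link9  10|5|3
C(8,9) f=2→J2  10|5|4
R(8,2) f=1→J1  10|6|4
C(2,9) f=2→J2  10|6|5
P(7,9) f=1→J1  10|7|5
M = 3(10−1)−2·7−5 = 27−14−5 = 8

M = 8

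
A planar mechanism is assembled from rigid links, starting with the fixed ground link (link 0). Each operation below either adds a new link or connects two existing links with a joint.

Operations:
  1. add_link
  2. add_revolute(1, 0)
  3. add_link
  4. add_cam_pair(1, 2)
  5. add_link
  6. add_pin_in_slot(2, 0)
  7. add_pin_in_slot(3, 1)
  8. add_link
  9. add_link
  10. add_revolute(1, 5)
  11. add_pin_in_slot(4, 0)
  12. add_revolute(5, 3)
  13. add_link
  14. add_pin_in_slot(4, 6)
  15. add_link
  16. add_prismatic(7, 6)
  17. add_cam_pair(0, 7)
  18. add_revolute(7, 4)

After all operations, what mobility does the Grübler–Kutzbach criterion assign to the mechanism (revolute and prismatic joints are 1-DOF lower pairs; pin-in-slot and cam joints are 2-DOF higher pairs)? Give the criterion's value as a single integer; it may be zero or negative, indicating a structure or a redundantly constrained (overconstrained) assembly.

M = 5

[1;0;0] (link 0 is ground)
L+ [2;0;0]
R(1,0)∈J1 [2;1;0]
L+ [3;1;0]
C(1,2)∈J2 [3;1;1]
L+ [4;1;1]
PS(2,0)∈J2 [4;1;2]
PS(3,1)∈J2 [4;1;3]
L+ [5;1;3]
L+ [6;1;3]
R(1,5)∈J1 [6;2;3]
PS(4,0)∈J2 [6;2;4]
R(5,3)∈J1 [6;3;4]
L+ [7;3;4]
PS(4,6)∈J2 [7;3;5]
L+ [8;3;5]
P(7,6)∈J1 [8;4;5]
C(0,7)∈J2 [8;4;6]
R(7,4)∈J1 [8;5;6]
mobility = 21 − 10 − 6 = 5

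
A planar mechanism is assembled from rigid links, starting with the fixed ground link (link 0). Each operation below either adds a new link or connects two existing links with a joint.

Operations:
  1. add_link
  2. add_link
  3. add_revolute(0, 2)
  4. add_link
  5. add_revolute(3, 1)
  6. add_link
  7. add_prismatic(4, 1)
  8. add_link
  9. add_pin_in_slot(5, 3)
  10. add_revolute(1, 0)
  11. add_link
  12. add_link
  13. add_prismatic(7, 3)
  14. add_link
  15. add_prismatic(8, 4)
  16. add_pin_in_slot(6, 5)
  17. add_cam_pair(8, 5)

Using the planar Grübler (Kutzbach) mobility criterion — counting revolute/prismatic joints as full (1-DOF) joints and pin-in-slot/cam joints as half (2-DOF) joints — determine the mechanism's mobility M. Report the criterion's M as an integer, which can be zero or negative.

M = 9

(L,J1,J2)=(1,0,0); link0 fixed
link1: (2,0,0)
link2: (3,0,0)
R 0-2 [J1]: (3,1,0)
link3: (4,1,0)
R 3-1 [J1]: (4,2,0)
link4: (5,2,0)
P 4-1 [J1]: (5,3,0)
link5: (6,3,0)
PS 5-3 [J2]: (6,3,1)
R 1-0 [J1]: (6,4,1)
link6: (7,4,1)
link7: (8,4,1)
P 7-3 [J1]: (8,5,1)
link8: (9,5,1)
P 8-4 [J1]: (9,6,1)
PS 6-5 [J2]: (9,6,2)
C 8-5 [J2]: (9,6,3)
Grübler: 3·8 − 2·6 − 3 = 9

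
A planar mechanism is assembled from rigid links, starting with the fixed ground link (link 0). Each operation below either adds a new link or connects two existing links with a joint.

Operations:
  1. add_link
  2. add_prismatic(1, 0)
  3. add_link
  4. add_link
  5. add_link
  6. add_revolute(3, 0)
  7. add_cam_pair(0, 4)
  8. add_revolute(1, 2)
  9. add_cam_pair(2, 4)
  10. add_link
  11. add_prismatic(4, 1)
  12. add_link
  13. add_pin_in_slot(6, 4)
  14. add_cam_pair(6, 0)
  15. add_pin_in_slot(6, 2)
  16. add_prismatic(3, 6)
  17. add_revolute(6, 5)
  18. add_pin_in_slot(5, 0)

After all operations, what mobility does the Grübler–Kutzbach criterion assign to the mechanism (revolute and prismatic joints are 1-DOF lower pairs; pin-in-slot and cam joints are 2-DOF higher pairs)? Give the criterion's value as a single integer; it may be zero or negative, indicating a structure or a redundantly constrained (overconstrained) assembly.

M = 0

[1;0;0] (link 0 is ground)
L+ [2;0;0]
P(1,0)∈J1 [2;1;0]
L+ [3;1;0]
L+ [4;1;0]
L+ [5;1;0]
R(3,0)∈J1 [5;2;0]
C(0,4)∈J2 [5;2;1]
R(1,2)∈J1 [5;3;1]
C(2,4)∈J2 [5;3;2]
L+ [6;3;2]
P(4,1)∈J1 [6;4;2]
L+ [7;4;2]
PS(6,4)∈J2 [7;4;3]
C(6,0)∈J2 [7;4;4]
PS(6,2)∈J2 [7;4;5]
P(3,6)∈J1 [7;5;5]
R(6,5)∈J1 [7;6;5]
PS(5,0)∈J2 [7;6;6]
mobility = 18 − 12 − 6 = 0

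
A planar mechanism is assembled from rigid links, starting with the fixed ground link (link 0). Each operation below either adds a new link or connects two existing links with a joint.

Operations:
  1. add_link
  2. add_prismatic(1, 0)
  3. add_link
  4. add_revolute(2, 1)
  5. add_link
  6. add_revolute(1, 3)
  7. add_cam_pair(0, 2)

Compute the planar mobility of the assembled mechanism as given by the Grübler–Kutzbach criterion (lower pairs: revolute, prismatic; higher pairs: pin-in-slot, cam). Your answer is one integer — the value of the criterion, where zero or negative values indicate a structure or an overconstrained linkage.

(L,J1,J2)=(1,0,0); link0 fixed
link1: (2,0,0)
P 1-0 [J1]: (2,1,0)
link2: (3,1,0)
R 2-1 [J1]: (3,2,0)
link3: (4,2,0)
R 1-3 [J1]: (4,3,0)
C 0-2 [J2]: (4,3,1)
Grübler: 3·3 − 2·3 − 1 = 2

M = 2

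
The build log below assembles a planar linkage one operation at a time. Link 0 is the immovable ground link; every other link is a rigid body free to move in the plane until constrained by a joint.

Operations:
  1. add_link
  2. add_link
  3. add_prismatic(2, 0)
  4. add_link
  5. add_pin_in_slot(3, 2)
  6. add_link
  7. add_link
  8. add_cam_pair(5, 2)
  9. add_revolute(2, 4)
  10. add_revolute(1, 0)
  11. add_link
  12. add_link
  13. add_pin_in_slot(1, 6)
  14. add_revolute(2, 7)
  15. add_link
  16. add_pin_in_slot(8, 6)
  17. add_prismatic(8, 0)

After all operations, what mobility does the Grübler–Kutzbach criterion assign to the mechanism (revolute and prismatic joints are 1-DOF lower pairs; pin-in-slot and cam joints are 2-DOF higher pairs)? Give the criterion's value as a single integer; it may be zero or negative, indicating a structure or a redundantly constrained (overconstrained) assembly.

M = 10

ground; <1,0,0>
#1 <2,0,0>
#2 <3,0,0>
P:2↔0 J1 <3,1,0>
#3 <4,1,0>
PS:3↔2 J2 <4,1,1>
#4 <5,1,1>
#5 <6,1,1>
C:5↔2 J2 <6,1,2>
R:2↔4 J1 <6,2,2>
R:1↔0 J1 <6,3,2>
#6 <7,3,2>
#7 <8,3,2>
PS:1↔6 J2 <8,3,3>
R:2↔7 J1 <8,4,3>
#8 <9,4,3>
PS:8↔6 J2 <9,4,4>
P:8↔0 J1 <9,5,4>
3×8 − 2×5 − 1×4 = 10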